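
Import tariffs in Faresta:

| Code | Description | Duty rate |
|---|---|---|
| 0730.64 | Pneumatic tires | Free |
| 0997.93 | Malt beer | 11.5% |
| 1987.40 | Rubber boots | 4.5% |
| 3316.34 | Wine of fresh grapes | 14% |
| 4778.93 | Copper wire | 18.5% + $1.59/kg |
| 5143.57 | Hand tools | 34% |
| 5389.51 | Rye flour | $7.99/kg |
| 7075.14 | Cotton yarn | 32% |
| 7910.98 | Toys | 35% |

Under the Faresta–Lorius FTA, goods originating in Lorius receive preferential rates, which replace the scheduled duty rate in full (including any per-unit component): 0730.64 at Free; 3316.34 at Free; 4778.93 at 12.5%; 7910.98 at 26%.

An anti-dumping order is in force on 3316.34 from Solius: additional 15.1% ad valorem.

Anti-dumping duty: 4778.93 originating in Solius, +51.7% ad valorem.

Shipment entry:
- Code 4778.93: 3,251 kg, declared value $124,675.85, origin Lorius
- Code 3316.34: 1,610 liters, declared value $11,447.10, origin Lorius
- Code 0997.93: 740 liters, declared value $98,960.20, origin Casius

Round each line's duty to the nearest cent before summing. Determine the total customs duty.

$26,964.90

Line 1 (4778.93, Lorius, 3,251 kg, $124,675.85):
Base rate for 4778.93 is 18.5% + $1.59/kg.
Origin Lorius qualifies under the Faresta–Lorius agreement and 4778.93 is covered: preferential rate 12.5% applies instead.
The additional-duty order on 4778.93 targets Solius, not Lorius; it does not apply.
Duty = $124,675.85 × 12.5% = $15,584.48.
Line 2 (3316.34, Lorius, 1,610 liters, $11,447.10):
Base rate for 3316.34 is 14%.
Origin Lorius qualifies under the Faresta–Lorius agreement and 3316.34 is covered: preferential rate Free applies instead.
The additional-duty order on 3316.34 targets Solius, not Lorius; it does not apply.
Duty = $11,447.10 × 0% = $0.00.
Line 3 (0997.93, Casius, 740 liters, $98,960.20):
Base rate for 0997.93 is 11.5%.
Duty = $98,960.20 × 11.5% = $11,380.42.
Total = $15,584.48 + $0.00 + $11,380.42 = $26,964.90.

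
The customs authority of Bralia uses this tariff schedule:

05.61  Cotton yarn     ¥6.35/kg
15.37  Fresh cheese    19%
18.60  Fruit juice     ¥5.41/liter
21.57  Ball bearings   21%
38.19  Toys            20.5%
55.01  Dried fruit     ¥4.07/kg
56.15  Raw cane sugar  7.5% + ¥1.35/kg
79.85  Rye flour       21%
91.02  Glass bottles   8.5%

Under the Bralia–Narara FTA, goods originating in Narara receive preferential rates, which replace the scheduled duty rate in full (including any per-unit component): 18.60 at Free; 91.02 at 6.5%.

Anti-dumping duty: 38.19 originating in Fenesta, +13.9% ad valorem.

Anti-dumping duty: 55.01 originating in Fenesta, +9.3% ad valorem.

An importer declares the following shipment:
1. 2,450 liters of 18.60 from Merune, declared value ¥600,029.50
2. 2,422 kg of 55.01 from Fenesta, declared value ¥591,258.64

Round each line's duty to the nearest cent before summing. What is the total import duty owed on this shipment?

Line 1 (18.60, Merune, 2,450 liters, ¥600,029.50):
Base rate for 18.60 is ¥5.41/liter.
18.60 has an FTA preferential rate, but origin Merune is not Narara; base rate stands.
Duty = 2,450 × ¥5.41 = ¥13,254.50.
Line 2 (55.01, Fenesta, 2,422 kg, ¥591,258.64):
Base rate for 55.01 is ¥4.07/kg.
Additional duty on 55.01 from Fenesta: +9.3% ad valorem. Applied ad valorem rate = 9.3%.
Duty = ¥591,258.64 × 9.3% + 2,422 × ¥4.07 = ¥64,844.59.
Total = ¥13,254.50 + ¥64,844.59 = ¥78,099.09.

¥78,099.09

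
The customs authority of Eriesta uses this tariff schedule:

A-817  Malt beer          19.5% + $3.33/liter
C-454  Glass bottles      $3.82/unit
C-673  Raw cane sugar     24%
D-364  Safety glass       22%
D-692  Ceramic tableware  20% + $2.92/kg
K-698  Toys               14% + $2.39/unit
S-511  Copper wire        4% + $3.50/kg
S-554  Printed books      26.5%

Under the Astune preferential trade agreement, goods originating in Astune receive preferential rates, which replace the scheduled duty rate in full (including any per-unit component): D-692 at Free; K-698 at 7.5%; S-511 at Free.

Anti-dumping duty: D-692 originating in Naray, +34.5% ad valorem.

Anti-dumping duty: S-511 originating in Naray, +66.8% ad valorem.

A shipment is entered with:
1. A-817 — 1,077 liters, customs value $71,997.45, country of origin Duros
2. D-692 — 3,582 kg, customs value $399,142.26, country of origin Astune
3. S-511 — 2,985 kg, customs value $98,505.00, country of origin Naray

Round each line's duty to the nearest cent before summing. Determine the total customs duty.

$97,814.95

Line 1 (A-817, Duros, 1,077 liters, $71,997.45):
Base rate for A-817 is 19.5% + $3.33/liter.
Duty = $71,997.45 × 19.5% + 1,077 × $3.33 = $17,625.91.
Line 2 (D-692, Astune, 3,582 kg, $399,142.26):
Base rate for D-692 is 20% + $2.92/kg.
Origin Astune qualifies under the Eriesta–Astune agreement and D-692 is covered: preferential rate Free applies instead.
The additional-duty order on D-692 targets Naray, not Astune; it does not apply.
Duty = $399,142.26 × 0% = $0.00.
Line 3 (S-511, Naray, 2,985 kg, $98,505.00):
Base rate for S-511 is 4% + $3.50/kg.
S-511 has an FTA preferential rate, but origin Naray is not Astune; base rate stands.
Additional duty on S-511 from Naray: +66.8%. Applied ad valorem rate: 4% + 66.8% = 70.8%.
Duty = $98,505.00 × 70.8% + 2,985 × $3.50 = $80,189.04.
Total = $17,625.91 + $0.00 + $80,189.04 = $97,814.95.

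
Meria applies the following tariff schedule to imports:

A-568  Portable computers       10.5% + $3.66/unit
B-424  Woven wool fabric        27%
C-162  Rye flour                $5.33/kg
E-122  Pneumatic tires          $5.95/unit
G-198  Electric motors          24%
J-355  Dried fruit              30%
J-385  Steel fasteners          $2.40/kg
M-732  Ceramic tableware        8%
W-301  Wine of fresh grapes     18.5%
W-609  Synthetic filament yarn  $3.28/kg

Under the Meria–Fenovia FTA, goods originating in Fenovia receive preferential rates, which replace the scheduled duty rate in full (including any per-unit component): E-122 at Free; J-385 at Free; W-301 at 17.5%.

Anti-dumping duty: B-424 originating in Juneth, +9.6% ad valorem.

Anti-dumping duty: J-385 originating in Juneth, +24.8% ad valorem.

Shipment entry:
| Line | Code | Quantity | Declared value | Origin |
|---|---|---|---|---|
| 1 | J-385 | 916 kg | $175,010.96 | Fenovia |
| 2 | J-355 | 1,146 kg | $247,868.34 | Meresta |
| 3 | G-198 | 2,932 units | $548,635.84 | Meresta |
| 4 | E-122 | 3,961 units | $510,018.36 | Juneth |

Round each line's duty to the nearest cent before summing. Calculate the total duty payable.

Line 1 (J-385, Fenovia, 916 kg, $175,010.96):
Base rate for J-385 is $2.40/kg.
Origin Fenovia qualifies under the Meria–Fenovia agreement and J-385 is covered: preferential rate Free applies instead.
The additional-duty order on J-385 targets Juneth, not Fenovia; it does not apply.
Duty = $175,010.96 × 0% = $0.00.
Line 2 (J-355, Meresta, 1,146 kg, $247,868.34):
Base rate for J-355 is 30%.
Duty = $247,868.34 × 30% = $74,360.50.
Line 3 (G-198, Meresta, 2,932 units, $548,635.84):
Base rate for G-198 is 24%.
Duty = $548,635.84 × 24% = $131,672.60.
Line 4 (E-122, Juneth, 3,961 units, $510,018.36):
Base rate for E-122 is $5.95/unit.
E-122 has an FTA preferential rate, but origin Juneth is not Fenovia; base rate stands.
Duty = 3,961 × $5.95 = $23,567.95.
Total = $0.00 + $74,360.50 + $131,672.60 + $23,567.95 = $229,601.05.

$229,601.05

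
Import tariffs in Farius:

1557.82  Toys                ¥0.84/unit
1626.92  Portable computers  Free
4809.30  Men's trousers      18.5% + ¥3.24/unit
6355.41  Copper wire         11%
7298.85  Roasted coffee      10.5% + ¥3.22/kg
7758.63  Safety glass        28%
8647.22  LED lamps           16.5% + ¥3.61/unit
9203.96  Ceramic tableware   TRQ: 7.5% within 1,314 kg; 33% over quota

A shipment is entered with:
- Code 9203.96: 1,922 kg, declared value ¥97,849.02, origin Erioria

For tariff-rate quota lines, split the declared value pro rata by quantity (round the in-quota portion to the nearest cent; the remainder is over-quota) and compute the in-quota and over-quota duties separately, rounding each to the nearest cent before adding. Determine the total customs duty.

¥15,231.76

Line 1 (9203.96, Erioria, 1,922 kg, ¥97,849.02):
Code 9203.96 is under a tariff-rate quota (threshold 1,314 kg). In-quota: 1,314 kg at 7.5%; over-quota: 608 kg at 33%.
Pro-rata value split: in-quota = ¥97,849.02 × 1,314/1,922 = ¥66,895.74; over-quota = ¥97,849.02 − ¥66,895.74 = ¥30,953.28.
In-quota duty = ¥66,895.74 × 7.5% = ¥5,017.18. Over-quota duty = ¥30,953.28 × 33% = ¥10,214.58.
Line duty = ¥5,017.18 + ¥10,214.58 = ¥15,231.76.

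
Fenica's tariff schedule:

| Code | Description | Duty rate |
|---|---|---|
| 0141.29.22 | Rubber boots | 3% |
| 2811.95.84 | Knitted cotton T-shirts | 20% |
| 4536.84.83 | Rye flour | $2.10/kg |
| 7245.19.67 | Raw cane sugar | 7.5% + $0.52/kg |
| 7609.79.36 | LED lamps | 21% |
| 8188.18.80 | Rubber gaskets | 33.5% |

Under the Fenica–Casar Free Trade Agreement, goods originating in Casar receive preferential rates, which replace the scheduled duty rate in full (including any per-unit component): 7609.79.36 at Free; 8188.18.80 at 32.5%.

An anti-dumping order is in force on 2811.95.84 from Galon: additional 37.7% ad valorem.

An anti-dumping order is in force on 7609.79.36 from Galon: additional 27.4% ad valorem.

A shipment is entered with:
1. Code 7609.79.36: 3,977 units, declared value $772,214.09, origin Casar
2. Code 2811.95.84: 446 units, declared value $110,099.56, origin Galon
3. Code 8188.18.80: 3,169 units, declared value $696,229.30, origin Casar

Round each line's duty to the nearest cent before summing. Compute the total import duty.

$289,801.97

Line 1 (7609.79.36, Casar, 3,977 units, $772,214.09):
Base rate for 7609.79.36 is 21%.
Origin Casar qualifies under the Fenica–Casar agreement and 7609.79.36 is covered: preferential rate Free applies instead.
The additional-duty order on 7609.79.36 targets Galon, not Casar; it does not apply.
Duty = $772,214.09 × 0% = $0.00.
Line 2 (2811.95.84, Galon, 446 units, $110,099.56):
Base rate for 2811.95.84 is 20%.
Additional duty on 2811.95.84 from Galon: +37.7%. Applied ad valorem rate: 20% + 37.7% = 57.7%.
Duty = $110,099.56 × 57.7% = $63,527.45.
Line 3 (8188.18.80, Casar, 3,169 units, $696,229.30):
Base rate for 8188.18.80 is 33.5%.
Origin Casar qualifies under the Fenica–Casar agreement and 8188.18.80 is covered: preferential rate 32.5% applies instead.
Duty = $696,229.30 × 32.5% = $226,274.52.
Total = $0.00 + $63,527.45 + $226,274.52 = $289,801.97.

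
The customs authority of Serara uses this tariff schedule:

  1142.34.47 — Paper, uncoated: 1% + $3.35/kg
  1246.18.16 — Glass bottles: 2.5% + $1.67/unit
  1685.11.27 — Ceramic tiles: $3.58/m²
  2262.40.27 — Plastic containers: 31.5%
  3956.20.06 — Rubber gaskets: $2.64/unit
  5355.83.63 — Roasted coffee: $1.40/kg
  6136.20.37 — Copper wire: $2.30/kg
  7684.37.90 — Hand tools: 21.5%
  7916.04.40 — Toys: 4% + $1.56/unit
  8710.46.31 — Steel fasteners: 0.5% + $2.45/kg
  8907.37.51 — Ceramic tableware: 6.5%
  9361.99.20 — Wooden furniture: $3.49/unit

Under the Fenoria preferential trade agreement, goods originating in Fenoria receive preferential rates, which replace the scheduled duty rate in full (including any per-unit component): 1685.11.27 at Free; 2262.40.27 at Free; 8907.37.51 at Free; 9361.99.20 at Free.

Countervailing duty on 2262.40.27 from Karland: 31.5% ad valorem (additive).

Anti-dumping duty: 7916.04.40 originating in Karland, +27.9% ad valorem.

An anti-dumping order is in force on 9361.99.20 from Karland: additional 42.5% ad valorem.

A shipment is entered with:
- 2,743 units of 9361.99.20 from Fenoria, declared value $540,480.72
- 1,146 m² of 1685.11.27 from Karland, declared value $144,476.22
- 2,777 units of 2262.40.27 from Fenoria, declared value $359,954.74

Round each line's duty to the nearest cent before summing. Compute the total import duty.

$4,102.68

Line 1 (9361.99.20, Fenoria, 2,743 units, $540,480.72):
Base rate for 9361.99.20 is $3.49/unit.
Origin Fenoria qualifies under the Serara–Fenoria agreement and 9361.99.20 is covered: preferential rate Free applies instead.
The additional-duty order on 9361.99.20 targets Karland, not Fenoria; it does not apply.
Duty = $540,480.72 × 0% = $0.00.
Line 2 (1685.11.27, Karland, 1,146 m², $144,476.22):
Base rate for 1685.11.27 is $3.58/m².
1685.11.27 has an FTA preferential rate, but origin Karland is not Fenoria; base rate stands.
Duty = 1,146 × $3.58 = $4,102.68.
Line 3 (2262.40.27, Fenoria, 2,777 units, $359,954.74):
Base rate for 2262.40.27 is 31.5%.
Origin Fenoria qualifies under the Serara–Fenoria agreement and 2262.40.27 is covered: preferential rate Free applies instead.
The additional-duty order on 2262.40.27 targets Karland, not Fenoria; it does not apply.
Duty = $359,954.74 × 0% = $0.00.
Total = $0.00 + $4,102.68 + $0.00 = $4,102.68.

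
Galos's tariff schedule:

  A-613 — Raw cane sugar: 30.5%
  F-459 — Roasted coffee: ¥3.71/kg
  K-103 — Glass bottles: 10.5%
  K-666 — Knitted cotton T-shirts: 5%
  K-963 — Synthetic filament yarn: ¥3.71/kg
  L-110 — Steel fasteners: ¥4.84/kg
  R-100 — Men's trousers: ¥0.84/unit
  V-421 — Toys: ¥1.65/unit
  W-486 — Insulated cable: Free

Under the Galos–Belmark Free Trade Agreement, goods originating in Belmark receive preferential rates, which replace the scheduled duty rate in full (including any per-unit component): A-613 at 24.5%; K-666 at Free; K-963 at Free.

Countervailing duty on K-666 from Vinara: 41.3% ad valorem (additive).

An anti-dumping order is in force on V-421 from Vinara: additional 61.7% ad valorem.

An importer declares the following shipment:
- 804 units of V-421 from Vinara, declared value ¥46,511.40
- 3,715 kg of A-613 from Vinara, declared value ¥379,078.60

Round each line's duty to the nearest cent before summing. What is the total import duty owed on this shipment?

Line 1 (V-421, Vinara, 804 units, ¥46,511.40):
Base rate for V-421 is ¥1.65/unit.
Additional duty on V-421 from Vinara: +61.7% ad valorem. Applied ad valorem rate = 61.7%.
Duty = ¥46,511.40 × 61.7% + 804 × ¥1.65 = ¥30,024.13.
Line 2 (A-613, Vinara, 3,715 kg, ¥379,078.60):
Base rate for A-613 is 30.5%.
A-613 has an FTA preferential rate, but origin Vinara is not Belmark; base rate stands.
Duty = ¥379,078.60 × 30.5% = ¥115,618.97.
Total = ¥30,024.13 + ¥115,618.97 = ¥145,643.10.

¥145,643.10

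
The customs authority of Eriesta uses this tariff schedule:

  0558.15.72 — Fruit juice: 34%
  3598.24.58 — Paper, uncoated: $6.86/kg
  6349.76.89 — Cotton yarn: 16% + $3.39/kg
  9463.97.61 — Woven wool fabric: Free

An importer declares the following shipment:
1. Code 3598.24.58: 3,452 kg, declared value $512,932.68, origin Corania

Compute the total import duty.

Line 1 (3598.24.58, Corania, 3,452 kg, $512,932.68):
Base rate for 3598.24.58 is $6.86/kg.
Duty = 3,452 × $6.86 = $23,680.72.

$23,680.72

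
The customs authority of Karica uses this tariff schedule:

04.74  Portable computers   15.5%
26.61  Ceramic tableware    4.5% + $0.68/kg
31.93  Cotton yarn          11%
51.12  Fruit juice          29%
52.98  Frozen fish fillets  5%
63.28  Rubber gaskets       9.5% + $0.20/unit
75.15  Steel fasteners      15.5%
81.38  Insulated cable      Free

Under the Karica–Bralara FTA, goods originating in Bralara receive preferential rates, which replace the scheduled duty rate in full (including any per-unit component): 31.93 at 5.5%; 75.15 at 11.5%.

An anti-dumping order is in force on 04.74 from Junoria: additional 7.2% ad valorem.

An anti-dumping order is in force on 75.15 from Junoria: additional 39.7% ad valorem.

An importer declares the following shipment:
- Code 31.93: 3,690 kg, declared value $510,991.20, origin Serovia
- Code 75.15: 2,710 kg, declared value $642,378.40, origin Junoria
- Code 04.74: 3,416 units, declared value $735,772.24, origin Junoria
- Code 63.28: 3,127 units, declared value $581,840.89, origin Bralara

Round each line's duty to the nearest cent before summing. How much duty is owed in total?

$633,722.49

Line 1 (31.93, Serovia, 3,690 kg, $510,991.20):
Base rate for 31.93 is 11%.
31.93 has an FTA preferential rate, but origin Serovia is not Bralara; base rate stands.
Duty = $510,991.20 × 11% = $56,209.03.
Line 2 (75.15, Junoria, 2,710 kg, $642,378.40):
Base rate for 75.15 is 15.5%.
75.15 has an FTA preferential rate, but origin Junoria is not Bralara; base rate stands.
Additional duty on 75.15 from Junoria: +39.7%. Applied ad valorem rate: 15.5% + 39.7% = 55.2%.
Duty = $642,378.40 × 55.2% = $354,592.88.
Line 3 (04.74, Junoria, 3,416 units, $735,772.24):
Base rate for 04.74 is 15.5%.
Additional duty on 04.74 from Junoria: +7.2%. Applied ad valorem rate: 15.5% + 7.2% = 22.7%.
Duty = $735,772.24 × 22.7% = $167,020.30.
Line 4 (63.28, Bralara, 3,127 units, $581,840.89):
Base rate for 63.28 is 9.5% + $0.20/unit.
Origin Bralara is the FTA partner but 63.28 is not on the preference list; base rate stands.
Duty = $581,840.89 × 9.5% + 3,127 × $0.20 = $55,900.28.
Total = $56,209.03 + $354,592.88 + $167,020.30 + $55,900.28 = $633,722.49.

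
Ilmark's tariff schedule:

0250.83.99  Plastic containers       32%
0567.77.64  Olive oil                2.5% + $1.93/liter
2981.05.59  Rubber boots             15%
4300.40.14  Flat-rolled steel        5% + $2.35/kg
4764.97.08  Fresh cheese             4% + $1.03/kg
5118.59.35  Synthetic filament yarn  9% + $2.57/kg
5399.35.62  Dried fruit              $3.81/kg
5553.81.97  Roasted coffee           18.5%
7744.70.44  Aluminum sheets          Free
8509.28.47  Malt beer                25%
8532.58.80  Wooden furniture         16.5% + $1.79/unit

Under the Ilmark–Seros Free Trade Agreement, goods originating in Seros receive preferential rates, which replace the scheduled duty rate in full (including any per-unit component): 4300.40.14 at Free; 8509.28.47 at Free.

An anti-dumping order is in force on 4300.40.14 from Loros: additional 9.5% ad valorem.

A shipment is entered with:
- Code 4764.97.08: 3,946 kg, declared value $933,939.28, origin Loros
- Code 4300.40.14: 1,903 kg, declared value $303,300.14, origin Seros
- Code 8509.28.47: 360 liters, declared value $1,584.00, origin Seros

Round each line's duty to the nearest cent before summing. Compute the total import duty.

Line 1 (4764.97.08, Loros, 3,946 kg, $933,939.28):
Base rate for 4764.97.08 is 4% + $1.03/kg.
Duty = $933,939.28 × 4% + 3,946 × $1.03 = $41,421.95.
Line 2 (4300.40.14, Seros, 1,903 kg, $303,300.14):
Base rate for 4300.40.14 is 5% + $2.35/kg.
Origin Seros qualifies under the Ilmark–Seros agreement and 4300.40.14 is covered: preferential rate Free applies instead.
The additional-duty order on 4300.40.14 targets Loros, not Seros; it does not apply.
Duty = $303,300.14 × 0% = $0.00.
Line 3 (8509.28.47, Seros, 360 liters, $1,584.00):
Base rate for 8509.28.47 is 25%.
Origin Seros qualifies under the Ilmark–Seros agreement and 8509.28.47 is covered: preferential rate Free applies instead.
Duty = $1,584.00 × 0% = $0.00.
Total = $41,421.95 + $0.00 + $0.00 = $41,421.95.

$41,421.95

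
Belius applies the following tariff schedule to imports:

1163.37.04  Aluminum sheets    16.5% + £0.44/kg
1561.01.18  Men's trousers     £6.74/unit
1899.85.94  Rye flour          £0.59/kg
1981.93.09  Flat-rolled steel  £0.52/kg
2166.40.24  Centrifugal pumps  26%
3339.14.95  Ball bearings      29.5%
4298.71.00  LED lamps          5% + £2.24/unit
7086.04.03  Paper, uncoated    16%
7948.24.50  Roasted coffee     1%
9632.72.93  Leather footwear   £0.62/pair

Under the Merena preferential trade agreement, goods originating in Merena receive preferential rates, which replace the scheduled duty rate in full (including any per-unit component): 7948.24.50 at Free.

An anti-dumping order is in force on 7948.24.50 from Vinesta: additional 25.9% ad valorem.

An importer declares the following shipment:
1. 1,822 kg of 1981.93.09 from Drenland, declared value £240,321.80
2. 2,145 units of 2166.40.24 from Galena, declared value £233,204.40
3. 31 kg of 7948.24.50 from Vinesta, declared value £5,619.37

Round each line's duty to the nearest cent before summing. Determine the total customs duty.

Line 1 (1981.93.09, Drenland, 1,822 kg, £240,321.80):
Base rate for 1981.93.09 is £0.52/kg.
Duty = 1,822 × £0.52 = £947.44.
Line 2 (2166.40.24, Galena, 2,145 units, £233,204.40):
Base rate for 2166.40.24 is 26%.
Duty = £233,204.40 × 26% = £60,633.14.
Line 3 (7948.24.50, Vinesta, 31 kg, £5,619.37):
Base rate for 7948.24.50 is 1%.
7948.24.50 has an FTA preferential rate, but origin Vinesta is not Merena; base rate stands.
Additional duty on 7948.24.50 from Vinesta: +25.9%. Applied ad valorem rate: 1% + 25.9% = 26.9%.
Duty = £5,619.37 × 26.9% = £1,511.61.
Total = £947.44 + £60,633.14 + £1,511.61 = £63,092.19.

£63,092.19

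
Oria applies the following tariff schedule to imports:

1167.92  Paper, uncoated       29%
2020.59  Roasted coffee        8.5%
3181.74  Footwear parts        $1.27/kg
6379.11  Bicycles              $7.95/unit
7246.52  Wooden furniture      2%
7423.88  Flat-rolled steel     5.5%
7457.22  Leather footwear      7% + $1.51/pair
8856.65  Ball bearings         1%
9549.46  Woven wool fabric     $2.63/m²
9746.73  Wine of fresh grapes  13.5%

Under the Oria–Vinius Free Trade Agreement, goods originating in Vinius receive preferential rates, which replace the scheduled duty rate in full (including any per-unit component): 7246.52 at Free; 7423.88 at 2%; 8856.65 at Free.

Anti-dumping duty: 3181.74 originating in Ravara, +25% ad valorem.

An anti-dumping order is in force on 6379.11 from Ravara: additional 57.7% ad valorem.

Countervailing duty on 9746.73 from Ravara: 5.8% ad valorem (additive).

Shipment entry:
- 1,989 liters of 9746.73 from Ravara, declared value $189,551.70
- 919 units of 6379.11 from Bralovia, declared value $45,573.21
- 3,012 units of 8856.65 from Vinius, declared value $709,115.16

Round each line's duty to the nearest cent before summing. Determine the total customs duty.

Line 1 (9746.73, Ravara, 1,989 liters, $189,551.70):
Base rate for 9746.73 is 13.5%.
Additional duty on 9746.73 from Ravara: +5.8%. Applied ad valorem rate: 13.5% + 5.8% = 19.3%.
Duty = $189,551.70 × 19.3% = $36,583.48.
Line 2 (6379.11, Bralovia, 919 units, $45,573.21):
Base rate for 6379.11 is $7.95/unit.
The additional-duty order on 6379.11 targets Ravara, not Bralovia; it does not apply.
Duty = 919 × $7.95 = $7,306.05.
Line 3 (8856.65, Vinius, 3,012 units, $709,115.16):
Base rate for 8856.65 is 1%.
Origin Vinius qualifies under the Oria–Vinius agreement and 8856.65 is covered: preferential rate Free applies instead.
Duty = $709,115.16 × 0% = $0.00.
Total = $36,583.48 + $7,306.05 + $0.00 = $43,889.53.

$43,889.53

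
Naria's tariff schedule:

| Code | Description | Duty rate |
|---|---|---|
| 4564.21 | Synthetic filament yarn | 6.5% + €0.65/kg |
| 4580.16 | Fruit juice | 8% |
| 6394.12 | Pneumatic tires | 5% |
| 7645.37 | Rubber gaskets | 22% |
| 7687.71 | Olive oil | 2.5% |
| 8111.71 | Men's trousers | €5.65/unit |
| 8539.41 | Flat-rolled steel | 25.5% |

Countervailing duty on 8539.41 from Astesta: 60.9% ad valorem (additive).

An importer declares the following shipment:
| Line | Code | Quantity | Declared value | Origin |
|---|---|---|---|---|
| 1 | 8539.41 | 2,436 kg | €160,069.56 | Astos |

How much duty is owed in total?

Line 1 (8539.41, Astos, 2,436 kg, €160,069.56):
Base rate for 8539.41 is 25.5%.
The additional-duty order on 8539.41 targets Astesta, not Astos; it does not apply.
Duty = €160,069.56 × 25.5% = €40,817.74.

€40,817.74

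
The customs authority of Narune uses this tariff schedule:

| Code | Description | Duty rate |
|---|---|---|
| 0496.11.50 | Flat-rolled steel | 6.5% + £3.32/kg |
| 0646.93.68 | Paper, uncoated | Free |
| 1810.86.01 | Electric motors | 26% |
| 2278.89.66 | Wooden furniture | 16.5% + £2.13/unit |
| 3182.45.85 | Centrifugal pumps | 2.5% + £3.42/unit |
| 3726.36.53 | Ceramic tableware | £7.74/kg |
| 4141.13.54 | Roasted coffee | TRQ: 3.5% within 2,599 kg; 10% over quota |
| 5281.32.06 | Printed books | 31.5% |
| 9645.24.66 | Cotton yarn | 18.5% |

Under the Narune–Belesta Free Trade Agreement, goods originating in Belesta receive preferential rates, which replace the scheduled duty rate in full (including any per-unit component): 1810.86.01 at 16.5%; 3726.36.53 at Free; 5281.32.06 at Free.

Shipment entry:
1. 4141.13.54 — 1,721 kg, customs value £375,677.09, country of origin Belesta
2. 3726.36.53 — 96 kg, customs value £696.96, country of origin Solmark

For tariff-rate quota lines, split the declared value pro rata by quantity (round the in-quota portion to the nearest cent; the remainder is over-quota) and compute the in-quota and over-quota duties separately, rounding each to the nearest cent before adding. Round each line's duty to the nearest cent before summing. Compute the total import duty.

Line 1 (4141.13.54, Belesta, 1,721 kg, £375,677.09):
Code 4141.13.54 is under a tariff-rate quota (threshold 2,599 kg). Quantity 1,721 kg is within the quota, so the in-quota rate 3.5% applies to the full value.
Duty = £375,677.09 × 3.5% = £13,148.70.
Line 2 (3726.36.53, Solmark, 96 kg, £696.96):
Base rate for 3726.36.53 is £7.74/kg.
3726.36.53 has an FTA preferential rate, but origin Solmark is not Belesta; base rate stands.
Duty = 96 × £7.74 = £743.04.
Total = £13,148.70 + £743.04 = £13,891.74.

£13,891.74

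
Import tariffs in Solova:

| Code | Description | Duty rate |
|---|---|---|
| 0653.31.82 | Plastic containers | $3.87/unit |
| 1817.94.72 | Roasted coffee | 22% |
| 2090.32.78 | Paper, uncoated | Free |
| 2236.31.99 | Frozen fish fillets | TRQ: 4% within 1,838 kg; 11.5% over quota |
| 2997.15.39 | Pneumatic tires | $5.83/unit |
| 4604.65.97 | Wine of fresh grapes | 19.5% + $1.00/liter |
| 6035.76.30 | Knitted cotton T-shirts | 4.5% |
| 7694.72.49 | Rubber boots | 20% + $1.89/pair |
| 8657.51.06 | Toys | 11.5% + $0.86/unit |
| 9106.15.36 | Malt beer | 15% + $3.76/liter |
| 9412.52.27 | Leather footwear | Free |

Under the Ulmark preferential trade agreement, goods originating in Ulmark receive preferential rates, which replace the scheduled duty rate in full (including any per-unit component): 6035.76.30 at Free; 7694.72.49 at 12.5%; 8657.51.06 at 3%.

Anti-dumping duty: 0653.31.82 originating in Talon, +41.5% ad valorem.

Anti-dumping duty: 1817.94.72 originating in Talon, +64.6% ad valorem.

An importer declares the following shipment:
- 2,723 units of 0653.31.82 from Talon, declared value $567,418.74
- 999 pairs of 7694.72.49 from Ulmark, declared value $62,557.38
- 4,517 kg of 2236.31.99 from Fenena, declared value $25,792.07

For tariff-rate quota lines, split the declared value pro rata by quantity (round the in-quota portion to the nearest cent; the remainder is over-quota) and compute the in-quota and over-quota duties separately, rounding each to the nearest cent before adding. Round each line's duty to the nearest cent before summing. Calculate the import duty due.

$256,015.43

Line 1 (0653.31.82, Talon, 2,723 units, $567,418.74):
Base rate for 0653.31.82 is $3.87/unit.
Additional duty on 0653.31.82 from Talon: +41.5% ad valorem. Applied ad valorem rate = 41.5%.
Duty = $567,418.74 × 41.5% + 2,723 × $3.87 = $246,016.79.
Line 2 (7694.72.49, Ulmark, 999 pairs, $62,557.38):
Base rate for 7694.72.49 is 20% + $1.89/pair.
Origin Ulmark qualifies under the Solova–Ulmark agreement and 7694.72.49 is covered: preferential rate 12.5% applies instead.
Duty = $62,557.38 × 12.5% = $7,819.67.
Line 3 (2236.31.99, Fenena, 4,517 kg, $25,792.07):
Code 2236.31.99 is under a tariff-rate quota (threshold 1,838 kg). In-quota: 1,838 kg at 4%; over-quota: 2,679 kg at 11.5%.
Pro-rata value split: in-quota = $25,792.07 × 1,838/4,517 = $10,494.98; over-quota = $25,792.07 − $10,494.98 = $15,297.09.
In-quota duty = $10,494.98 × 4% = $419.80. Over-quota duty = $15,297.09 × 11.5% = $1,759.17.
Line duty = $419.80 + $1,759.17 = $2,178.97.
Total = $246,016.79 + $7,819.67 + $2,178.97 = $256,015.43.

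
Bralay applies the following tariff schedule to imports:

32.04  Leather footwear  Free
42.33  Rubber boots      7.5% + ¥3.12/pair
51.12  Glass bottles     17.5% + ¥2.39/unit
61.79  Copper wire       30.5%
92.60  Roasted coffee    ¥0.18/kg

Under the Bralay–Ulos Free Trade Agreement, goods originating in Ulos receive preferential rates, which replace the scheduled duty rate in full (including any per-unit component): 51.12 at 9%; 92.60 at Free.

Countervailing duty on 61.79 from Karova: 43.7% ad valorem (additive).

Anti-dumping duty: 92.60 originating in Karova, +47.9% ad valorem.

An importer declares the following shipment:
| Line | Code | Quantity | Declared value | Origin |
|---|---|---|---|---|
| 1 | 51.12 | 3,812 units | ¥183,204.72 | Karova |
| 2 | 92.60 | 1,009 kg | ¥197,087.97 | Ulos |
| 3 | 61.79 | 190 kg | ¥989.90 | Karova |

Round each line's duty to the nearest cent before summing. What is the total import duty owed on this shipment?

Line 1 (51.12, Karova, 3,812 units, ¥183,204.72):
Base rate for 51.12 is 17.5% + ¥2.39/unit.
51.12 has an FTA preferential rate, but origin Karova is not Ulos; base rate stands.
Duty = ¥183,204.72 × 17.5% + 3,812 × ¥2.39 = ¥41,171.51.
Line 2 (92.60, Ulos, 1,009 kg, ¥197,087.97):
Base rate for 92.60 is ¥0.18/kg.
Origin Ulos qualifies under the Bralay–Ulos agreement and 92.60 is covered: preferential rate Free applies instead.
The additional-duty order on 92.60 targets Karova, not Ulos; it does not apply.
Duty = ¥197,087.97 × 0% = ¥0.00.
Line 3 (61.79, Karova, 190 kg, ¥989.90):
Base rate for 61.79 is 30.5%.
Additional duty on 61.79 from Karova: +43.7%. Applied ad valorem rate: 30.5% + 43.7% = 74.2%.
Duty = ¥989.90 × 74.2% = ¥734.51.
Total = ¥41,171.51 + ¥0.00 + ¥734.51 = ¥41,906.02.

¥41,906.02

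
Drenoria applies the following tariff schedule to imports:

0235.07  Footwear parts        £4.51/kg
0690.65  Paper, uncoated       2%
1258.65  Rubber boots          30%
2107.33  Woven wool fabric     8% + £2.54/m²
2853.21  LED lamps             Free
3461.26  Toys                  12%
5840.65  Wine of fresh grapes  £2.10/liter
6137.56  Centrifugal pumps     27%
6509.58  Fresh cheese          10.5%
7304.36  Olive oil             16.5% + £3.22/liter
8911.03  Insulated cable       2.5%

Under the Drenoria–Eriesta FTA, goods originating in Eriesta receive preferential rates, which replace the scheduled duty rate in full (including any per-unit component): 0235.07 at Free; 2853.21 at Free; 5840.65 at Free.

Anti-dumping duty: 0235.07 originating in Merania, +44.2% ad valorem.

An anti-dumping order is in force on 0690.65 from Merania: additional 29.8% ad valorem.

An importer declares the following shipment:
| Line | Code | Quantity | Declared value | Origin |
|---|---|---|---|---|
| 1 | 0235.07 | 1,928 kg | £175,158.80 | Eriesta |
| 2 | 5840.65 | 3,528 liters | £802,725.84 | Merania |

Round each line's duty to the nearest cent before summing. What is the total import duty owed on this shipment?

£7,408.80

Line 1 (0235.07, Eriesta, 1,928 kg, £175,158.80):
Base rate for 0235.07 is £4.51/kg.
Origin Eriesta qualifies under the Drenoria–Eriesta agreement and 0235.07 is covered: preferential rate Free applies instead.
The additional-duty order on 0235.07 targets Merania, not Eriesta; it does not apply.
Duty = £175,158.80 × 0% = £0.00.
Line 2 (5840.65, Merania, 3,528 liters, £802,725.84):
Base rate for 5840.65 is £2.10/liter.
5840.65 has an FTA preferential rate, but origin Merania is not Eriesta; base rate stands.
Duty = 3,528 × £2.10 = £7,408.80.
Total = £0.00 + £7,408.80 = £7,408.80.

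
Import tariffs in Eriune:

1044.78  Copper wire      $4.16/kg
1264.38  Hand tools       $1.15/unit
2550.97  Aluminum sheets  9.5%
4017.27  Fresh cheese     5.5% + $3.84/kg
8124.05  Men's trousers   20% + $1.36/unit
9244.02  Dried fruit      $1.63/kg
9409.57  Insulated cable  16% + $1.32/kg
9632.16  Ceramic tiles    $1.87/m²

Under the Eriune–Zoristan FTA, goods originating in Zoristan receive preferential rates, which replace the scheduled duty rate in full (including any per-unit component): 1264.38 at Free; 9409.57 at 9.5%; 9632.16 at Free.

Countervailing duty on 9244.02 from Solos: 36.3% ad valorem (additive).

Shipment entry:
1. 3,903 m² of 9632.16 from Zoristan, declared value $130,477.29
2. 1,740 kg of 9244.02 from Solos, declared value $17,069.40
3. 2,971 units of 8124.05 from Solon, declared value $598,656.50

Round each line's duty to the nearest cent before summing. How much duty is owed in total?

$132,804.25

Line 1 (9632.16, Zoristan, 3,903 m², $130,477.29):
Base rate for 9632.16 is $1.87/m².
Origin Zoristan qualifies under the Eriune–Zoristan agreement and 9632.16 is covered: preferential rate Free applies instead.
Duty = $130,477.29 × 0% = $0.00.
Line 2 (9244.02, Solos, 1,740 kg, $17,069.40):
Base rate for 9244.02 is $1.63/kg.
Additional duty on 9244.02 from Solos: +36.3% ad valorem. Applied ad valorem rate = 36.3%.
Duty = $17,069.40 × 36.3% + 1,740 × $1.63 = $9,032.39.
Line 3 (8124.05, Solon, 2,971 units, $598,656.50):
Base rate for 8124.05 is 20% + $1.36/unit.
Duty = $598,656.50 × 20% + 2,971 × $1.36 = $123,771.86.
Total = $0.00 + $9,032.39 + $123,771.86 = $132,804.25.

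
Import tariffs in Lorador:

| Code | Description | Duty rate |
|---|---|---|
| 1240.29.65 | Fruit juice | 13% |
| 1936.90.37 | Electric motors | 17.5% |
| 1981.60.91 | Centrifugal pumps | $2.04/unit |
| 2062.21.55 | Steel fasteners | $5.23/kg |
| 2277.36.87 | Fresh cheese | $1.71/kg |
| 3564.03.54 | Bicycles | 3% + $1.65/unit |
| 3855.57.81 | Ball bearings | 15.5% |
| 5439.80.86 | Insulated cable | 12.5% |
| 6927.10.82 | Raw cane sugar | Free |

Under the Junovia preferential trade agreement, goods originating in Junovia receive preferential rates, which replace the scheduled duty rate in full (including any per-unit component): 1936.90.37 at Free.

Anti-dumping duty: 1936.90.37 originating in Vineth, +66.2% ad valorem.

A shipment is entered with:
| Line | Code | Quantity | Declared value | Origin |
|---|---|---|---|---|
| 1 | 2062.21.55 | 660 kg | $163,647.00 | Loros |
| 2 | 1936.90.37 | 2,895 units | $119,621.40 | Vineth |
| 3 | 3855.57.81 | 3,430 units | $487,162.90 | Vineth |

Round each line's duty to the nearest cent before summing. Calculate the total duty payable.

Line 1 (2062.21.55, Loros, 660 kg, $163,647.00):
Base rate for 2062.21.55 is $5.23/kg.
Duty = 660 × $5.23 = $3,451.80.
Line 2 (1936.90.37, Vineth, 2,895 units, $119,621.40):
Base rate for 1936.90.37 is 17.5%.
1936.90.37 has an FTA preferential rate, but origin Vineth is not Junovia; base rate stands.
Additional duty on 1936.90.37 from Vineth: +66.2%. Applied ad valorem rate: 17.5% + 66.2% = 83.7%.
Duty = $119,621.40 × 83.7% = $100,123.11.
Line 3 (3855.57.81, Vineth, 3,430 units, $487,162.90):
Base rate for 3855.57.81 is 15.5%.
Duty = $487,162.90 × 15.5% = $75,510.25.
Total = $3,451.80 + $100,123.11 + $75,510.25 = $179,085.16.

$179,085.16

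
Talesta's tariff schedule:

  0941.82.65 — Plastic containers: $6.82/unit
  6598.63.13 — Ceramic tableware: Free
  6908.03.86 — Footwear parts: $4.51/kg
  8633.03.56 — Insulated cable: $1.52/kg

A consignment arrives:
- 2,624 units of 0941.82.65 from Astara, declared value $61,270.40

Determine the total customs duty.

Line 1 (0941.82.65, Astara, 2,624 units, $61,270.40):
Base rate for 0941.82.65 is $6.82/unit.
Duty = 2,624 × $6.82 = $17,895.68.

$17,895.68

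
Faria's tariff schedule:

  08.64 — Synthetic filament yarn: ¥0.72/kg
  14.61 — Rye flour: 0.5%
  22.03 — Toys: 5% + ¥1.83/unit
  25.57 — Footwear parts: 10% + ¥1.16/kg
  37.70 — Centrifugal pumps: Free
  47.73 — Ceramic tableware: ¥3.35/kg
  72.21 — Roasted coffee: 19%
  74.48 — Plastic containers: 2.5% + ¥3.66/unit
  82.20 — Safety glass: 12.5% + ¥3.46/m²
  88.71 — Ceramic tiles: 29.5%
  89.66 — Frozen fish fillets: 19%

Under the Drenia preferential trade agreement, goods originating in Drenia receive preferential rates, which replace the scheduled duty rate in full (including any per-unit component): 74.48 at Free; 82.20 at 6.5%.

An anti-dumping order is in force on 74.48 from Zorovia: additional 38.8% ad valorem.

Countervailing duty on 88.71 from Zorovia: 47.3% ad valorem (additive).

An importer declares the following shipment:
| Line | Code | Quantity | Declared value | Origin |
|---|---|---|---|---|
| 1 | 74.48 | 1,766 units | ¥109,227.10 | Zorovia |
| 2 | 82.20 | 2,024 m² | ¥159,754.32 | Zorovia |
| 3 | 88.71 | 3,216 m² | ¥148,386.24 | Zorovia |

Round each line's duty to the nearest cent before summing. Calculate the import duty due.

¥192,507.31

Line 1 (74.48, Zorovia, 1,766 units, ¥109,227.10):
Base rate for 74.48 is 2.5% + ¥3.66/unit.
74.48 has an FTA preferential rate, but origin Zorovia is not Drenia; base rate stands.
Additional duty on 74.48 from Zorovia: +38.8%. Applied ad valorem rate: 2.5% + 38.8% = 41.3%.
Duty = ¥109,227.10 × 41.3% + 1,766 × ¥3.66 = ¥51,574.35.
Line 2 (82.20, Zorovia, 2,024 m², ¥159,754.32):
Base rate for 82.20 is 12.5% + ¥3.46/m².
82.20 has an FTA preferential rate, but origin Zorovia is not Drenia; base rate stands.
Duty = ¥159,754.32 × 12.5% + 2,024 × ¥3.46 = ¥26,972.33.
Line 3 (88.71, Zorovia, 3,216 m², ¥148,386.24):
Base rate for 88.71 is 29.5%.
Additional duty on 88.71 from Zorovia: +47.3%. Applied ad valorem rate: 29.5% + 47.3% = 76.8%.
Duty = ¥148,386.24 × 76.8% = ¥113,960.63.
Total = ¥51,574.35 + ¥26,972.33 + ¥113,960.63 = ¥192,507.31.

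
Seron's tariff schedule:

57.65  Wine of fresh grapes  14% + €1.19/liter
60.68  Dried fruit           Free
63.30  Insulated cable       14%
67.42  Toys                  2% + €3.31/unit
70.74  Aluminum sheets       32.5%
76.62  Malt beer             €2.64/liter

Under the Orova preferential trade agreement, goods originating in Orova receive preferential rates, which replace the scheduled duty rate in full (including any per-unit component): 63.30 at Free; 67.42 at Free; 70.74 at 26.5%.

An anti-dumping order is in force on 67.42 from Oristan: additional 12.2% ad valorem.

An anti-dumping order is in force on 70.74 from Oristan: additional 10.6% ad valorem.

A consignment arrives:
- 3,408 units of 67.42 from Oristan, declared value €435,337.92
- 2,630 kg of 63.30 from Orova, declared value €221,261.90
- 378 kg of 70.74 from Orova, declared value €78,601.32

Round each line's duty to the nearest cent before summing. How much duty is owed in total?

€93,927.81

Line 1 (67.42, Oristan, 3,408 units, €435,337.92):
Base rate for 67.42 is 2% + €3.31/unit.
67.42 has an FTA preferential rate, but origin Oristan is not Orova; base rate stands.
Additional duty on 67.42 from Oristan: +12.2%. Applied ad valorem rate: 2% + 12.2% = 14.2%.
Duty = €435,337.92 × 14.2% + 3,408 × €3.31 = €73,098.46.
Line 2 (63.30, Orova, 2,630 kg, €221,261.90):
Base rate for 63.30 is 14%.
Origin Orova qualifies under the Seron–Orova agreement and 63.30 is covered: preferential rate Free applies instead.
Duty = €221,261.90 × 0% = €0.00.
Line 3 (70.74, Orova, 378 kg, €78,601.32):
Base rate for 70.74 is 32.5%.
Origin Orova qualifies under the Seron–Orova agreement and 70.74 is covered: preferential rate 26.5% applies instead.
The additional-duty order on 70.74 targets Oristan, not Orova; it does not apply.
Duty = €78,601.32 × 26.5% = €20,829.35.
Total = €73,098.46 + €0.00 + €20,829.35 = €93,927.81.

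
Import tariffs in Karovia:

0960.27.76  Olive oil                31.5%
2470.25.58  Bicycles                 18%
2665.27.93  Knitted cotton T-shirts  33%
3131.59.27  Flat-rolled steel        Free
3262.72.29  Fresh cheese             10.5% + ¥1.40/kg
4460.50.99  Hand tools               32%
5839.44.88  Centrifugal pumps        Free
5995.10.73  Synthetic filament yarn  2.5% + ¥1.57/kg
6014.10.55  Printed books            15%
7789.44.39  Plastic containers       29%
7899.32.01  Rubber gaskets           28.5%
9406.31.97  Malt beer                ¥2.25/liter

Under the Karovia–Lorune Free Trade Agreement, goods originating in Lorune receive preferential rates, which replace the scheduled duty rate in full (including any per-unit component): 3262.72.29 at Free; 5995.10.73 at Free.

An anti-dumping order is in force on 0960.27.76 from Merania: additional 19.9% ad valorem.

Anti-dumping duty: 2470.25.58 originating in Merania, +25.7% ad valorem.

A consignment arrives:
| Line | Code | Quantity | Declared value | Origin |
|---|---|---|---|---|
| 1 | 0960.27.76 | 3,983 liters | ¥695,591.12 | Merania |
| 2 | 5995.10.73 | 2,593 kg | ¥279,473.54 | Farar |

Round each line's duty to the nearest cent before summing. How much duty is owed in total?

¥368,591.69

Line 1 (0960.27.76, Merania, 3,983 liters, ¥695,591.12):
Base rate for 0960.27.76 is 31.5%.
Additional duty on 0960.27.76 from Merania: +19.9%. Applied ad valorem rate: 31.5% + 19.9% = 51.4%.
Duty = ¥695,591.12 × 51.4% = ¥357,533.84.
Line 2 (5995.10.73, Farar, 2,593 kg, ¥279,473.54):
Base rate for 5995.10.73 is 2.5% + ¥1.57/kg.
5995.10.73 has an FTA preferential rate, but origin Farar is not Lorune; base rate stands.
Duty = ¥279,473.54 × 2.5% + 2,593 × ¥1.57 = ¥11,057.85.
Total = ¥357,533.84 + ¥11,057.85 = ¥368,591.69.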